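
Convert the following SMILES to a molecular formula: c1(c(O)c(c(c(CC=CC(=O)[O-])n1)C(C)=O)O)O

Heavy atoms from the SMILES: 11 C, 1 N, 6 O.
Implicit hydrogens by atom environment:
  5 × C (aromatic): no H
  3 × O: 1 H each → 3
  2 × C: 1 H each → 2
  2 × C: no H
  2 × O: no H
  1 × C: 3 H
  1 × C: 2 H
  1 × N (aromatic): no H
  1 × O (charge -1): no H
  Total hydrogens = 10.
Net charge -1.
Molecular formula: C11H10NO6-

C11H10NO6-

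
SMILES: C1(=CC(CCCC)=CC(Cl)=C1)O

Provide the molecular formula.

C10H13ClO

Heavy atoms from the SMILES: 10 C, 1 Cl, 1 O.
Implicit hydrogens by atom environment:
  3 × C: 2 H each → 6
  3 × C (aromatic): 1 H each → 3
  3 × C (aromatic): no H
  1 × C: 3 H
  1 × Cl: no H
  1 × O: 1 H
  Total hydrogens = 13.
Molecular formula: C10H13ClO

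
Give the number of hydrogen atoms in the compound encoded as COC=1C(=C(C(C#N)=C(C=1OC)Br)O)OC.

10

Hydrogens are implicit in SMILES; fill each atom to its normal valence:
  6 × C (aromatic): no H
  3 × C: 3 H each → 9
  3 × O: no H
  1 × Br: no H
  1 × C: no H
  1 × N: no H
  1 × O: 1 H
  Total hydrogens = 10.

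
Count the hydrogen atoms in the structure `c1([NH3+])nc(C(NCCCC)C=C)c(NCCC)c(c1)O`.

27

Hydrogens are implicit in SMILES; fill each atom to its normal valence:
  6 × C: 2 H each → 12
  4 × C (aromatic): no H
  2 × C: 3 H each → 6
  2 × C: 1 H each → 2
  2 × N: 1 H each → 2
  1 × C (aromatic): 1 H
  1 × N (charge +1): 3 H
  1 × N (aromatic): no H
  1 × O: 1 H
  Total hydrogens = 27.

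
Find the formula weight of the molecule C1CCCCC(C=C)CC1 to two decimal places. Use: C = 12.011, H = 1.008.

Molecular formula: C10H18.
M = 10×12.011 + 18×1.008 = 138.25 g/mol.

138.25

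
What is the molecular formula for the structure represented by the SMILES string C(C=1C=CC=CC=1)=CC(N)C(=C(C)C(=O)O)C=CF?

C15H16FNO2

Heavy atoms from the SMILES: 15 C, 1 F, 1 N, 2 O.
Implicit hydrogens by atom environment:
  5 × C: 1 H each → 5
  5 × C (aromatic): 1 H each → 5
  3 × C: no H
  1 × C: 3 H
  1 × C (aromatic): no H
  1 × F: no H
  1 × N: 2 H
  1 × O: 1 H
  1 × O: no H
  Total hydrogens = 16.
Molecular formula: C15H16FNO2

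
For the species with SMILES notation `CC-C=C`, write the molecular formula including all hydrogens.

Heavy atoms from the SMILES: 4 C.
Implicit hydrogens by atom environment:
  2 × C: 2 H each → 4
  1 × C: 3 H
  1 × C: 1 H
  Total hydrogens = 8.
Molecular formula: C4H8

C4H8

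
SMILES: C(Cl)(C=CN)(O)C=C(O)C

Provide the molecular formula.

Heavy atoms from the SMILES: 6 C, 1 Cl, 1 N, 2 O.
Implicit hydrogens by atom environment:
  3 × C: 1 H each → 3
  2 × C: no H
  2 × O: 1 H each → 2
  1 × C: 3 H
  1 × Cl: no H
  1 × N: 2 H
  Total hydrogens = 10.
Molecular formula: C6H10ClNO2

C6H10ClNO2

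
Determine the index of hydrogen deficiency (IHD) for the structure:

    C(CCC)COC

Molecular formula from the SMILES: C6H14O.
DoU = (2C + 2 + N − H − X)/2 = (2·6 + 2 + 0 − 14 − 0)/2 = 0/2 = 0.
(Structurally: 0 ring(s) + 0 π bond(s) = 0.)

0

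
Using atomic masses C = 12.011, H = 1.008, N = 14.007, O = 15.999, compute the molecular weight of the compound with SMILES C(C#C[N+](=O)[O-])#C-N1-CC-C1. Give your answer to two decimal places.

150.14

Molecular formula: C7H6N2O2.
M = 7×12.011 + 6×1.008 + 2×14.007 + 2×15.999 = 150.14 g/mol.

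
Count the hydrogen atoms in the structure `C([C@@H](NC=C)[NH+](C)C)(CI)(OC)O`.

Hydrogens are implicit in SMILES; fill each atom to its normal valence:
  3 × C: 3 H each → 9
  2 × C: 2 H each → 4
  2 × C: 1 H each → 2
  1 × C: no H
  1 × I: no H
  1 × N (charge +1): 1 H
  1 × N: 1 H
  1 × O: 1 H
  1 × O: no H
  Total hydrogens = 18.

18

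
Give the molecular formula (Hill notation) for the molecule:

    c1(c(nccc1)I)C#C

C7H4IN

Heavy atoms from the SMILES: 7 C, 1 I, 1 N.
Implicit hydrogens by atom environment:
  3 × C (aromatic): 1 H each → 3
  2 × C (aromatic): no H
  1 × C: 1 H
  1 × C: no H
  1 × I: no H
  1 × N (aromatic): no H
  Total hydrogens = 4.
Molecular formula: C7H4IN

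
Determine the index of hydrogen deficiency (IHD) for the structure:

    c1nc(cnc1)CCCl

Molecular formula from the SMILES: C6H7ClN2.
DoU = (2C + 2 + N − H − X)/2 = (2·6 + 2 + 2 − 7 − 1)/2 = 8/2 = 4.
(Structurally: 1 ring(s) + 3 π bond(s) = 4.)

4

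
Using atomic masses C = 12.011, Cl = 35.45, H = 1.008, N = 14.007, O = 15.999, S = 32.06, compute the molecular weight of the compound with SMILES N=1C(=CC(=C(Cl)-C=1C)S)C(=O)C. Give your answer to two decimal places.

201.67

Molecular formula: C8H8ClNOS.
M = 8×12.011 + 1×35.45 + 8×1.008 + 1×14.007 + 1×15.999 + 1×32.06 = 201.67 g/mol.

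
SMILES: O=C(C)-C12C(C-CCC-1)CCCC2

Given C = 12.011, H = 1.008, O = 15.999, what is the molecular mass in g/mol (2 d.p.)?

180.29

Molecular formula: C12H20O.
M = 12×12.011 + 20×1.008 + 1×15.999 = 180.29 g/mol.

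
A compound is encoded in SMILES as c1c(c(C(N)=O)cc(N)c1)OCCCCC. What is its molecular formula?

Heavy atoms from the SMILES: 12 C, 2 N, 2 O.
Implicit hydrogens by atom environment:
  4 × C: 2 H each → 8
  3 × C (aromatic): 1 H each → 3
  3 × C (aromatic): no H
  2 × N: 2 H each → 4
  2 × O: no H
  1 × C: 3 H
  1 × C: no H
  Total hydrogens = 18.
Molecular formula: C12H18N2O2

C12H18N2O2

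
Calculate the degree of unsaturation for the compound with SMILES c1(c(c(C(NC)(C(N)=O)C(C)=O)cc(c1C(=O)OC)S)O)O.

Molecular formula from the SMILES: C13H16N2O6S.
DoU = (2C + 2 + N − H − X)/2 = (2·13 + 2 + 2 − 16 − 0)/2 = 14/2 = 7.
(Structurally: 1 ring(s) + 6 π bond(s) = 7.)

7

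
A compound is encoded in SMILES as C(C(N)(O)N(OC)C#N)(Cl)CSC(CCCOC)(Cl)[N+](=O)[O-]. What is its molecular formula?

Heavy atoms from the SMILES: 10 C, 2 Cl, 4 N, 5 O, 1 S.
Implicit hydrogens by atom environment:
  4 × C: 2 H each → 8
  3 × C: no H
  3 × O: no H
  2 × C: 3 H each → 6
  2 × Cl: no H
  2 × N: no H
  1 × C: 1 H
  1 × N: 2 H
  1 × N (charge +1): no H
  1 × O: 1 H
  1 × O (charge -1): no H
  1 × S: no H
  Total hydrogens = 18.
Molecular formula: C10H18Cl2N4O5S

C10H18Cl2N4O5S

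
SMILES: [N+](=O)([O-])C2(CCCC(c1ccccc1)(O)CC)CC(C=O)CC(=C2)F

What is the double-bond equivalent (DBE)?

Molecular formula from the SMILES: C19H24FNO4.
DoU = (2C + 2 + N − H − X)/2 = (2·19 + 2 + 1 − 24 − 1)/2 = 16/2 = 8.
(Structurally: 2 ring(s) + 6 π bond(s) = 8.)

8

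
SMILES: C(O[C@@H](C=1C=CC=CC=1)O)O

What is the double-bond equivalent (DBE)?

4

Molecular formula from the SMILES: C8H10O3.
DoU = (2C + 2 + N − H − X)/2 = (2·8 + 2 + 0 − 10 − 0)/2 = 8/2 = 4.
(Structurally: 1 ring(s) + 3 π bond(s) = 4.)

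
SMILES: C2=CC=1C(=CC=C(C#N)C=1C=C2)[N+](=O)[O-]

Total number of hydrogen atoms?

6

Hydrogens are implicit in SMILES; fill each atom to its normal valence:
  6 × C (aromatic): 1 H each → 6
  4 × C (aromatic): no H
  1 × C: no H
  1 × N: no H
  1 × N (charge +1): no H
  1 × O: no H
  1 × O (charge -1): no H
  Total hydrogens = 6.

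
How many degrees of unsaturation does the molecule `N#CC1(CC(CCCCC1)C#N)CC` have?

Molecular formula from the SMILES: C12H18N2.
DoU = (2C + 2 + N − H − X)/2 = (2·12 + 2 + 2 − 18 − 0)/2 = 10/2 = 5.
(Structurally: 1 ring(s) + 4 π bond(s) = 5.)

5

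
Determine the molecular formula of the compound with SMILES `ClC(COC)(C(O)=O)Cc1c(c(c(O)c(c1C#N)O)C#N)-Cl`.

C13H10Cl2N2O5

Heavy atoms from the SMILES: 13 C, 2 Cl, 2 N, 5 O.
Implicit hydrogens by atom environment:
  6 × C (aromatic): no H
  4 × C: no H
  3 × O: 1 H each → 3
  2 × C: 2 H each → 4
  2 × Cl: no H
  2 × N: no H
  2 × O: no H
  1 × C: 3 H
  Total hydrogens = 10.
Molecular formula: C13H10Cl2N2O5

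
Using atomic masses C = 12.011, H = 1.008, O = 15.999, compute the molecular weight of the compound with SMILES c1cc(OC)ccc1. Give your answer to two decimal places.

Molecular formula: C7H8O.
M = 7×12.011 + 8×1.008 + 1×15.999 = 108.14 g/mol.

108.14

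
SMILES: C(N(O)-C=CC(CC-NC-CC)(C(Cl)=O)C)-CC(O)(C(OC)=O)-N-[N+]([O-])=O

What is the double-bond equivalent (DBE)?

Molecular formula from the SMILES: C15H27ClN4O7.
DoU = (2C + 2 + N − H − X)/2 = (2·15 + 2 + 4 − 27 − 1)/2 = 8/2 = 4.
(Structurally: 0 ring(s) + 4 π bond(s) = 4.)

4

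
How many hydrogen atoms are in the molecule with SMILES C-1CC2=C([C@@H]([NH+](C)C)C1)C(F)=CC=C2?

Hydrogens are implicit in SMILES; fill each atom to its normal valence:
  3 × C: 2 H each → 6
  3 × C (aromatic): 1 H each → 3
  3 × C (aromatic): no H
  2 × C: 3 H each → 6
  1 × C: 1 H
  1 × F: no H
  1 × N (charge +1): 1 H
  Total hydrogens = 17.

17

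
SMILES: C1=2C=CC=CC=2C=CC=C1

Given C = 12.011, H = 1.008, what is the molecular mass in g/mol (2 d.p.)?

128.17

Molecular formula: C10H8.
M = 10×12.011 + 8×1.008 = 128.17 g/mol.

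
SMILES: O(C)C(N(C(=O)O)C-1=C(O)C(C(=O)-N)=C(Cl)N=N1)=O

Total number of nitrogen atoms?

The symbol for nitrogen appears 4 times in the SMILES.

4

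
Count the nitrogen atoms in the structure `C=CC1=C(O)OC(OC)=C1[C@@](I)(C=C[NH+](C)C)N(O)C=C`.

2

The symbol for nitrogen appears 2 times in the SMILES.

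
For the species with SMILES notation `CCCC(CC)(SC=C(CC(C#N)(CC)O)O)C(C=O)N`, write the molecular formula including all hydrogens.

C15H26N2O3S

Heavy atoms from the SMILES: 15 C, 2 N, 3 O, 1 S.
Implicit hydrogens by atom environment:
  5 × C: 2 H each → 10
  4 × C: no H
  3 × C: 3 H each → 9
  3 × C: 1 H each → 3
  2 × O: 1 H each → 2
  1 × N: 2 H
  1 × N: no H
  1 × O: no H
  1 × S: no H
  Total hydrogens = 26.
Molecular formula: C15H26N2O3S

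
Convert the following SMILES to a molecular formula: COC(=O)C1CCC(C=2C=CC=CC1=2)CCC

C15H20O2

Heavy atoms from the SMILES: 15 C, 2 O.
Implicit hydrogens by atom environment:
  4 × C: 2 H each → 8
  4 × C (aromatic): 1 H each → 4
  2 × C: 3 H each → 6
  2 × C: 1 H each → 2
  2 × C (aromatic): no H
  2 × O: no H
  1 × C: no H
  Total hydrogens = 20.
Molecular formula: C15H20O2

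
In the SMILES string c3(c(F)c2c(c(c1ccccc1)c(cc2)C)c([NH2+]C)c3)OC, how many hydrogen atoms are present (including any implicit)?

19

Hydrogens are implicit in SMILES; fill each atom to its normal valence:
  8 × C (aromatic): 1 H each → 8
  8 × C (aromatic): no H
  3 × C: 3 H each → 9
  1 × F: no H
  1 × N (charge +1): 2 H
  1 × O: no H
  Total hydrogens = 19.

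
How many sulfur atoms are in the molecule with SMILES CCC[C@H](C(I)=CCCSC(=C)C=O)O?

1

The symbol for sulfur appears 1 time in the SMILES.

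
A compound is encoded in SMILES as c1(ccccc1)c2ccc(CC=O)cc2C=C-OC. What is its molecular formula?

C17H16O2

Heavy atoms from the SMILES: 17 C, 2 O.
Implicit hydrogens by atom environment:
  8 × C (aromatic): 1 H each → 8
  4 × C (aromatic): no H
  3 × C: 1 H each → 3
  2 × O: no H
  1 × C: 3 H
  1 × C: 2 H
  Total hydrogens = 16.
Molecular formula: C17H16O2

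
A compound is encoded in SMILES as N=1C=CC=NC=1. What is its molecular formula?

Heavy atoms from the SMILES: 4 C, 2 N.
Implicit hydrogens by atom environment:
  4 × C (aromatic): 1 H each → 4
  2 × N (aromatic): no H
  Total hydrogens = 4.
Molecular formula: C4H4N2

C4H4N2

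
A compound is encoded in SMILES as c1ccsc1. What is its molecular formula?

Heavy atoms from the SMILES: 4 C, 1 S.
Implicit hydrogens by atom environment:
  4 × C (aromatic): 1 H each → 4
  1 × S (aromatic): no H
  Total hydrogens = 4.
Molecular formula: C4H4S

C4H4S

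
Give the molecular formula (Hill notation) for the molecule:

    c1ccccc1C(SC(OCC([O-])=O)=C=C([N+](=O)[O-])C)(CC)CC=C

Heavy atoms from the SMILES: 18 C, 1 N, 5 O, 1 S.
Implicit hydrogens by atom environment:
  5 × C (aromatic): 1 H each → 5
  5 × C: no H
  4 × C: 2 H each → 8
  3 × O: no H
  2 × C: 3 H each → 6
  2 × O (charge -1): no H
  1 × C: 1 H
  1 × C (aromatic): no H
  1 × N (charge +1): no H
  1 × S: no H
  Total hydrogens = 20.
Net charge -1.
Molecular formula: C18H20NO5S-

C18H20NO5S-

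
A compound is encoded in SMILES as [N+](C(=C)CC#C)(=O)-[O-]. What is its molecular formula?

Heavy atoms from the SMILES: 5 C, 1 N, 2 O.
Implicit hydrogens by atom environment:
  2 × C: 2 H each → 4
  2 × C: no H
  1 × C: 1 H
  1 × N (charge +1): no H
  1 × O: no H
  1 × O (charge -1): no H
  Total hydrogens = 5.
Molecular formula: C5H5NO2

C5H5NO2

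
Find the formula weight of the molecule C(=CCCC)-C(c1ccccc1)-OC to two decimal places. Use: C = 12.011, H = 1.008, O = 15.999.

Molecular formula: C13H18O.
M = 13×12.011 + 18×1.008 + 1×15.999 = 190.29 g/mol.

190.29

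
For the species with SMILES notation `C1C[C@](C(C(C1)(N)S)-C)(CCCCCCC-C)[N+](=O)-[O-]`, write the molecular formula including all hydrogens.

Heavy atoms from the SMILES: 15 C, 2 N, 2 O, 1 S.
Implicit hydrogens by atom environment:
  10 × C: 2 H each → 20
  2 × C: 3 H each → 6
  2 × C: no H
  1 × C: 1 H
  1 × N: 2 H
  1 × N (charge +1): no H
  1 × O: no H
  1 × O (charge -1): no H
  1 × S: 1 H
  Total hydrogens = 30.
Molecular formula: C15H30N2O2S

C15H30N2O2S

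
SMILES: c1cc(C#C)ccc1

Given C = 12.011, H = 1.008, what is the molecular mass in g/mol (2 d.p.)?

102.14

Molecular formula: C8H6.
M = 8×12.011 + 6×1.008 = 102.14 g/mol.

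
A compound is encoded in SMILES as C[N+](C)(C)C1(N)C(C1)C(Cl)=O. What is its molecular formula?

Heavy atoms from the SMILES: 7 C, 1 Cl, 2 N, 1 O.
Implicit hydrogens by atom environment:
  3 × C: 3 H each → 9
  2 × C: no H
  1 × C: 2 H
  1 × C: 1 H
  1 × Cl: no H
  1 × N: 2 H
  1 × N (charge +1): no H
  1 × O: no H
  Total hydrogens = 14.
Net charge +1.
Molecular formula: C7H14ClN2O+

C7H14ClN2O+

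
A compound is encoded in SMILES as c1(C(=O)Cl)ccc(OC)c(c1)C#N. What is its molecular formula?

C9H6ClNO2

Heavy atoms from the SMILES: 9 C, 1 Cl, 1 N, 2 O.
Implicit hydrogens by atom environment:
  3 × C (aromatic): 1 H each → 3
  3 × C (aromatic): no H
  2 × C: no H
  2 × O: no H
  1 × C: 3 H
  1 × Cl: no H
  1 × N: no H
  Total hydrogens = 6.
Molecular formula: C9H6ClNO2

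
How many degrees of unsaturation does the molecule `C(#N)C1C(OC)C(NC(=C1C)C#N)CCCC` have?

6

Molecular formula from the SMILES: C13H19N3O.
DoU = (2C + 2 + N − H − X)/2 = (2·13 + 2 + 3 − 19 − 0)/2 = 12/2 = 6.
(Structurally: 1 ring(s) + 5 π bond(s) = 6.)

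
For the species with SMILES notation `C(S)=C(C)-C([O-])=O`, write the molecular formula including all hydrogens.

Heavy atoms from the SMILES: 4 C, 2 O, 1 S.
Implicit hydrogens by atom environment:
  2 × C: no H
  1 × C: 3 H
  1 × C: 1 H
  1 × O: no H
  1 × O (charge -1): no H
  1 × S: 1 H
  Total hydrogens = 5.
Net charge -1.
Molecular formula: C4H5O2S-

C4H5O2S-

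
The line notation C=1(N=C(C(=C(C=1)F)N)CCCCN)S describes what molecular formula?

C9H14FN3S

Heavy atoms from the SMILES: 9 C, 1 F, 3 N, 1 S.
Implicit hydrogens by atom environment:
  4 × C: 2 H each → 8
  4 × C (aromatic): no H
  2 × N: 2 H each → 4
  1 × C (aromatic): 1 H
  1 × F: no H
  1 × N (aromatic): no H
  1 × S: 1 H
  Total hydrogens = 14.
Molecular formula: C9H14FN3S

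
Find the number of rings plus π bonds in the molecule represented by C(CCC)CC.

Molecular formula from the SMILES: C6H14.
DoU = (2C + 2 + N − H − X)/2 = (2·6 + 2 + 0 − 14 − 0)/2 = 0/2 = 0.
(Structurally: 0 ring(s) + 0 π bond(s) = 0.)

0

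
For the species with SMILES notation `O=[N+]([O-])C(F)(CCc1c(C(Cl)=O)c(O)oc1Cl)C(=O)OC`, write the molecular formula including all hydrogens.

Heavy atoms from the SMILES: 10 C, 2 Cl, 1 F, 1 N, 7 O.
Implicit hydrogens by atom environment:
  4 × C (aromatic): no H
  4 × O: no H
  3 × C: no H
  2 × C: 2 H each → 4
  2 × Cl: no H
  1 × C: 3 H
  1 × F: no H
  1 × N (charge +1): no H
  1 × O: 1 H
  1 × O (aromatic): no H
  1 × O (charge -1): no H
  Total hydrogens = 8.
Molecular formula: C10H8Cl2FNO7

C10H8Cl2FNO7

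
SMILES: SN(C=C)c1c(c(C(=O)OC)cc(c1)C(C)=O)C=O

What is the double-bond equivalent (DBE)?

8

Molecular formula from the SMILES: C13H13NO4S.
DoU = (2C + 2 + N − H − X)/2 = (2·13 + 2 + 1 − 13 − 0)/2 = 16/2 = 8.
(Structurally: 1 ring(s) + 7 π bond(s) = 8.)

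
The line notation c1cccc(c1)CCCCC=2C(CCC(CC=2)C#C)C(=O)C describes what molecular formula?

C21H26O

Heavy atoms from the SMILES: 21 C, 1 O.
Implicit hydrogens by atom environment:
  7 × C: 2 H each → 14
  5 × C (aromatic): 1 H each → 5
  4 × C: 1 H each → 4
  3 × C: no H
  1 × C: 3 H
  1 × C (aromatic): no H
  1 × O: no H
  Total hydrogens = 26.
Molecular formula: C21H26O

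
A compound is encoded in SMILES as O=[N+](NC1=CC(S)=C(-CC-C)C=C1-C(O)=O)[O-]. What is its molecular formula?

Heavy atoms from the SMILES: 10 C, 2 N, 4 O, 1 S.
Implicit hydrogens by atom environment:
  4 × C (aromatic): no H
  2 × C: 2 H each → 4
  2 × C (aromatic): 1 H each → 2
  2 × O: no H
  1 × C: 3 H
  1 × C: no H
  1 × N: 1 H
  1 × N (charge +1): no H
  1 × O: 1 H
  1 × O (charge -1): no H
  1 × S: 1 H
  Total hydrogens = 12.
Molecular formula: C10H12N2O4S

C10H12N2O4S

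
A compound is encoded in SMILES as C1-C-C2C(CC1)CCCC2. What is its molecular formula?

C10H18

Heavy atoms from the SMILES: 10 C.
Implicit hydrogens by atom environment:
  8 × C: 2 H each → 16
  2 × C: 1 H each → 2
  Total hydrogens = 18.
Molecular formula: C10H18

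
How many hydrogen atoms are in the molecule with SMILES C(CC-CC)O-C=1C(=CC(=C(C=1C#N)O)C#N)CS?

16

Hydrogens are implicit in SMILES; fill each atom to its normal valence:
  5 × C: 2 H each → 10
  5 × C (aromatic): no H
  2 × C: no H
  2 × N: no H
  1 × C: 3 H
  1 × C (aromatic): 1 H
  1 × O: 1 H
  1 × O: no H
  1 × S: 1 H
  Total hydrogens = 16.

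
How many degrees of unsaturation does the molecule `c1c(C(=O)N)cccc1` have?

Molecular formula from the SMILES: C7H7NO.
DoU = (2C + 2 + N − H − X)/2 = (2·7 + 2 + 1 − 7 − 0)/2 = 10/2 = 5.
(Structurally: 1 ring(s) + 4 π bond(s) = 5.)

5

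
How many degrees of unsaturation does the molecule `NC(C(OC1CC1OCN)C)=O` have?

Molecular formula from the SMILES: C7H14N2O3.
DoU = (2C + 2 + N − H − X)/2 = (2·7 + 2 + 2 − 14 − 0)/2 = 4/2 = 2.
(Structurally: 1 ring(s) + 1 π bond(s) = 2.)

2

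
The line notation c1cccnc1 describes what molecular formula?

Heavy atoms from the SMILES: 5 C, 1 N.
Implicit hydrogens by atom environment:
  5 × C (aromatic): 1 H each → 5
  1 × N (aromatic): no H
  Total hydrogens = 5.
Molecular formula: C5H5N

C5H5N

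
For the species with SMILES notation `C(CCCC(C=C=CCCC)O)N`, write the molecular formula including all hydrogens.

Heavy atoms from the SMILES: 11 C, 1 N, 1 O.
Implicit hydrogens by atom environment:
  6 × C: 2 H each → 12
  3 × C: 1 H each → 3
  1 × C: 3 H
  1 × C: no H
  1 × N: 2 H
  1 × O: 1 H
  Total hydrogens = 21.
Molecular formula: C11H21NO

C11H21NO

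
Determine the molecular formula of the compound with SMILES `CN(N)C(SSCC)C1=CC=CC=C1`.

C10H16N2S2

Heavy atoms from the SMILES: 10 C, 2 N, 2 S.
Implicit hydrogens by atom environment:
  5 × C (aromatic): 1 H each → 5
  2 × C: 3 H each → 6
  2 × S: no H
  1 × C: 2 H
  1 × C: 1 H
  1 × C (aromatic): no H
  1 × N: 2 H
  1 × N: no H
  Total hydrogens = 16.
Molecular formula: C10H16N2S2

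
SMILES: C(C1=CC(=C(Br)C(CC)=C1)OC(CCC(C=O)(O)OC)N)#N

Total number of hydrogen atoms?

Hydrogens are implicit in SMILES; fill each atom to its normal valence:
  4 × C (aromatic): no H
  3 × C: 2 H each → 6
  3 × O: no H
  2 × C: 3 H each → 6
  2 × C (aromatic): 1 H each → 2
  2 × C: 1 H each → 2
  2 × C: no H
  1 × Br: no H
  1 × N: 2 H
  1 × N: no H
  1 × O: 1 H
  Total hydrogens = 19.

19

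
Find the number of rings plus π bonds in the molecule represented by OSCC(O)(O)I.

0

Molecular formula from the SMILES: C2H5IO3S.
DoU = (2C + 2 + N − H − X)/2 = (2·2 + 2 + 0 − 5 − 1)/2 = 0/2 = 0.
(Structurally: 0 ring(s) + 0 π bond(s) = 0.)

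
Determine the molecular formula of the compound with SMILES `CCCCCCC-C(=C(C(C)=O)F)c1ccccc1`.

Heavy atoms from the SMILES: 17 C, 1 F, 1 O.
Implicit hydrogens by atom environment:
  6 × C: 2 H each → 12
  5 × C (aromatic): 1 H each → 5
  3 × C: no H
  2 × C: 3 H each → 6
  1 × C (aromatic): no H
  1 × F: no H
  1 × O: no H
  Total hydrogens = 23.
Molecular formula: C17H23FO

C17H23FO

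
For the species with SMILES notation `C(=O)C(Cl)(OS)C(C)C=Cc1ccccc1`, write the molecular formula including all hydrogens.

Heavy atoms from the SMILES: 12 C, 1 Cl, 2 O, 1 S.
Implicit hydrogens by atom environment:
  5 × C (aromatic): 1 H each → 5
  4 × C: 1 H each → 4
  2 × O: no H
  1 × C: 3 H
  1 × C: no H
  1 × C (aromatic): no H
  1 × Cl: no H
  1 × S: 1 H
  Total hydrogens = 13.
Molecular formula: C12H13ClO2S

C12H13ClO2S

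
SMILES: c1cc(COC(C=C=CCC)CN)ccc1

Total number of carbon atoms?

14

The symbol for carbon appears 14 times in the SMILES. Lowercase c denotes aromatic carbon and counts toward C.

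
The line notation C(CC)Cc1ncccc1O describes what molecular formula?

C9H13NO

Heavy atoms from the SMILES: 9 C, 1 N, 1 O.
Implicit hydrogens by atom environment:
  3 × C: 2 H each → 6
  3 × C (aromatic): 1 H each → 3
  2 × C (aromatic): no H
  1 × C: 3 H
  1 × N (aromatic): no H
  1 × O: 1 H
  Total hydrogens = 13.
Molecular formula: C9H13NO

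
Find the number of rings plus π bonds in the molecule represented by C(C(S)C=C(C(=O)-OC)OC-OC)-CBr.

Molecular formula from the SMILES: C9H15BrO4S.
DoU = (2C + 2 + N − H − X)/2 = (2·9 + 2 + 0 − 15 − 1)/2 = 4/2 = 2.
(Structurally: 0 ring(s) + 2 π bond(s) = 2.)

2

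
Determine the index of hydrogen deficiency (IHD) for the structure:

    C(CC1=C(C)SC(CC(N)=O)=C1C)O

4

Molecular formula from the SMILES: C10H15NO2S.
DoU = (2C + 2 + N − H − X)/2 = (2·10 + 2 + 1 − 15 − 0)/2 = 8/2 = 4.
(Structurally: 1 ring(s) + 3 π bond(s) = 4.)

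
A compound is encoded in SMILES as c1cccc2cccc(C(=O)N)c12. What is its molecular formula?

Heavy atoms from the SMILES: 11 C, 1 N, 1 O.
Implicit hydrogens by atom environment:
  7 × C (aromatic): 1 H each → 7
  3 × C (aromatic): no H
  1 × C: no H
  1 × N: 2 H
  1 × O: no H
  Total hydrogens = 9.
Molecular formula: C11H9NO

C11H9NO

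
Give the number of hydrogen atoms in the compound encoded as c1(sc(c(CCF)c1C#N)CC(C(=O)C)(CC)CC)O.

20

Hydrogens are implicit in SMILES; fill each atom to its normal valence:
  5 × C: 2 H each → 10
  4 × C (aromatic): no H
  3 × C: 3 H each → 9
  3 × C: no H
  1 × F: no H
  1 × N: no H
  1 × O: 1 H
  1 × O: no H
  1 × S (aromatic): no H
  Total hydrogens = 20.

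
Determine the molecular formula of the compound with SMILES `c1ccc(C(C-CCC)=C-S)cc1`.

C12H16S

Heavy atoms from the SMILES: 12 C, 1 S.
Implicit hydrogens by atom environment:
  5 × C (aromatic): 1 H each → 5
  3 × C: 2 H each → 6
  1 × C: 3 H
  1 × C: 1 H
  1 × C: no H
  1 × C (aromatic): no H
  1 × S: 1 H
  Total hydrogens = 16.
Molecular formula: C12H16S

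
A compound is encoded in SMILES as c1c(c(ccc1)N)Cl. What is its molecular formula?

Heavy atoms from the SMILES: 6 C, 1 Cl, 1 N.
Implicit hydrogens by atom environment:
  4 × C (aromatic): 1 H each → 4
  2 × C (aromatic): no H
  1 × Cl: no H
  1 × N: 2 H
  Total hydrogens = 6.
Molecular formula: C6H6ClN

C6H6ClN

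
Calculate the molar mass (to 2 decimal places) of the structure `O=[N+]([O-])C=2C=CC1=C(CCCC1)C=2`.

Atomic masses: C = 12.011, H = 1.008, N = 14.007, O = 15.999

177.20

Molecular formula: C10H11NO2.
M = 10×12.011 + 11×1.008 + 1×14.007 + 2×15.999 = 177.20 g/mol.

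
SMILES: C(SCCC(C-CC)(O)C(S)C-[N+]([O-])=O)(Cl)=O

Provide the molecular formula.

C9H16ClNO4S2

Heavy atoms from the SMILES: 9 C, 1 Cl, 1 N, 4 O, 2 S.
Implicit hydrogens by atom environment:
  5 × C: 2 H each → 10
  2 × C: no H
  2 × O: no H
  1 × C: 3 H
  1 × C: 1 H
  1 × Cl: no H
  1 × N (charge +1): no H
  1 × O: 1 H
  1 × O (charge -1): no H
  1 × S: 1 H
  1 × S: no H
  Total hydrogens = 16.
Molecular formula: C9H16ClNO4S2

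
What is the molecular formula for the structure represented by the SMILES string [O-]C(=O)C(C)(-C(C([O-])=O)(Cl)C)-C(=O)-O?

[C7H7ClO6]2-

Heavy atoms from the SMILES: 7 C, 1 Cl, 6 O.
Implicit hydrogens by atom environment:
  5 × C: no H
  3 × O: no H
  2 × C: 3 H each → 6
  2 × O (charge -1): no H
  1 × Cl: no H
  1 × O: 1 H
  Total hydrogens = 7.
Net charge -2.
Molecular formula: [C7H7ClO6]2-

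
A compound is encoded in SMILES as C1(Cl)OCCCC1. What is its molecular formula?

Heavy atoms from the SMILES: 5 C, 1 Cl, 1 O.
Implicit hydrogens by atom environment:
  4 × C: 2 H each → 8
  1 × C: 1 H
  1 × Cl: no H
  1 × O: no H
  Total hydrogens = 9.
Molecular formula: C5H9ClO

C5H9ClO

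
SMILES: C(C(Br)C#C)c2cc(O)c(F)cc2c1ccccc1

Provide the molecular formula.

C16H12BrFO

Heavy atoms from the SMILES: 1 Br, 16 C, 1 F, 1 O.
Implicit hydrogens by atom environment:
  7 × C (aromatic): 1 H each → 7
  5 × C (aromatic): no H
  2 × C: 1 H each → 2
  1 × Br: no H
  1 × C: 2 H
  1 × C: no H
  1 × F: no H
  1 × O: 1 H
  Total hydrogens = 12.
Molecular formula: C16H12BrFO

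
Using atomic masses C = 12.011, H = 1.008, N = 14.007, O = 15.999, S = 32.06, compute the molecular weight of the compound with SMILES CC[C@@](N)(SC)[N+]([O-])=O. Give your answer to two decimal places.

150.20

Molecular formula: C4H10N2O2S.
M = 4×12.011 + 10×1.008 + 2×14.007 + 2×15.999 + 1×32.06 = 150.20 g/mol.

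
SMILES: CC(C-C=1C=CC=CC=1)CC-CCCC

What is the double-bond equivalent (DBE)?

Molecular formula from the SMILES: C15H24.
DoU = (2C + 2 + N − H − X)/2 = (2·15 + 2 + 0 − 24 − 0)/2 = 8/2 = 4.
(Structurally: 1 ring(s) + 3 π bond(s) = 4.)

4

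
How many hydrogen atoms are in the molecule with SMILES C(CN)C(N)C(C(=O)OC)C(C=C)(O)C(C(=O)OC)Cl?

Hydrogens are implicit in SMILES; fill each atom to its normal valence:
  4 × C: 1 H each → 4
  4 × O: no H
  3 × C: 2 H each → 6
  3 × C: no H
  2 × C: 3 H each → 6
  2 × N: 2 H each → 4
  1 × Cl: no H
  1 × O: 1 H
  Total hydrogens = 21.

21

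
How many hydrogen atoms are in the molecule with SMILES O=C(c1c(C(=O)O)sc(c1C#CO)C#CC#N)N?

4

Hydrogens are implicit in SMILES; fill each atom to its normal valence:
  7 × C: no H
  4 × C (aromatic): no H
  2 × O: 1 H each → 2
  2 × O: no H
  1 × N: 2 H
  1 × N: no H
  1 × S (aromatic): no H
  Total hydrogens = 4.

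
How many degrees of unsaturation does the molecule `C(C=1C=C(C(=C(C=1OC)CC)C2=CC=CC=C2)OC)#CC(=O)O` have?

Molecular formula from the SMILES: C19H18O4.
DoU = (2C + 2 + N − H − X)/2 = (2·19 + 2 + 0 − 18 − 0)/2 = 22/2 = 11.
(Structurally: 2 ring(s) + 9 π bond(s) = 11.)

11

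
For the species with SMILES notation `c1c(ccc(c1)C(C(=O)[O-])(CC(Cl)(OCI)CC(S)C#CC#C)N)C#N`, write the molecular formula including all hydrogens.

Heavy atoms from the SMILES: 18 C, 1 Cl, 1 I, 2 N, 3 O, 1 S.
Implicit hydrogens by atom environment:
  7 × C: no H
  4 × C (aromatic): 1 H each → 4
  3 × C: 2 H each → 6
  2 × C: 1 H each → 2
  2 × C (aromatic): no H
  2 × O: no H
  1 × Cl: no H
  1 × I: no H
  1 × N: 2 H
  1 × N: no H
  1 × O (charge -1): no H
  1 × S: 1 H
  Total hydrogens = 15.
Net charge -1.
Molecular formula: C18H15ClIN2O3S-

C18H15ClIN2O3S-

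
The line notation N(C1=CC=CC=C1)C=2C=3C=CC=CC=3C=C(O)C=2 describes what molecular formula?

C16H13NO

Heavy atoms from the SMILES: 16 C, 1 N, 1 O.
Implicit hydrogens by atom environment:
  11 × C (aromatic): 1 H each → 11
  5 × C (aromatic): no H
  1 × N: 1 H
  1 × O: 1 H
  Total hydrogens = 13.
Molecular formula: C16H13NO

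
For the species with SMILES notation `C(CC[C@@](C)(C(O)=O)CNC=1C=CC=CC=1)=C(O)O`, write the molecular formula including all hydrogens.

C14H19NO4

Heavy atoms from the SMILES: 14 C, 1 N, 4 O.
Implicit hydrogens by atom environment:
  5 × C (aromatic): 1 H each → 5
  3 × C: 2 H each → 6
  3 × C: no H
  3 × O: 1 H each → 3
  1 × C: 3 H
  1 × C: 1 H
  1 × C (aromatic): no H
  1 × N: 1 H
  1 × O: no H
  Total hydrogens = 19.
Molecular formula: C14H19NO4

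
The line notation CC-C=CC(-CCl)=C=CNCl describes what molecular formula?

C8H11Cl2N

Heavy atoms from the SMILES: 8 C, 2 Cl, 1 N.
Implicit hydrogens by atom environment:
  3 × C: 1 H each → 3
  2 × C: 2 H each → 4
  2 × C: no H
  2 × Cl: no H
  1 × C: 3 H
  1 × N: 1 H
  Total hydrogens = 11.
Molecular formula: C8H11Cl2N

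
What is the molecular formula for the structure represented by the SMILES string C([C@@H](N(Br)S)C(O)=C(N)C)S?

C5H11BrN2OS2

Heavy atoms from the SMILES: 1 Br, 5 C, 2 N, 1 O, 2 S.
Implicit hydrogens by atom environment:
  2 × C: no H
  2 × S: 1 H each → 2
  1 × Br: no H
  1 × C: 3 H
  1 × C: 2 H
  1 × C: 1 H
  1 × N: 2 H
  1 × N: no H
  1 × O: 1 H
  Total hydrogens = 11.
Molecular formula: C5H11BrN2OS2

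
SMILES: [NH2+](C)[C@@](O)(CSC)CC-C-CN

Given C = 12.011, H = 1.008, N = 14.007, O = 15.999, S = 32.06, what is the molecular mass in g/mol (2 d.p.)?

193.33

Molecular formula: C8H21N2OS+.
M = 8×12.011 + 21×1.008 + 2×14.007 + 1×15.999 + 1×32.06 = 193.33 g/mol.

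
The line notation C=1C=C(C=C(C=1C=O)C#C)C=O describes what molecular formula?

Heavy atoms from the SMILES: 10 C, 2 O.
Implicit hydrogens by atom environment:
  3 × C (aromatic): 1 H each → 3
  3 × C: 1 H each → 3
  3 × C (aromatic): no H
  2 × O: no H
  1 × C: no H
  Total hydrogens = 6.
Molecular formula: C10H6O2

C10H6O2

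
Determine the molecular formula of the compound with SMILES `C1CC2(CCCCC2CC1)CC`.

Heavy atoms from the SMILES: 12 C.
Implicit hydrogens by atom environment:
  9 × C: 2 H each → 18
  1 × C: 3 H
  1 × C: 1 H
  1 × C: no H
  Total hydrogens = 22.
Molecular formula: C12H22

C12H22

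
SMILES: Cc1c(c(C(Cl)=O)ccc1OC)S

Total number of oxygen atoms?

2

The symbol for oxygen appears 2 times in the SMILES.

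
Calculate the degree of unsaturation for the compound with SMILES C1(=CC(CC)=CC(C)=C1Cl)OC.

4

Molecular formula from the SMILES: C10H13ClO.
DoU = (2C + 2 + N − H − X)/2 = (2·10 + 2 + 0 − 13 − 1)/2 = 8/2 = 4.
(Structurally: 1 ring(s) + 3 π bond(s) = 4.)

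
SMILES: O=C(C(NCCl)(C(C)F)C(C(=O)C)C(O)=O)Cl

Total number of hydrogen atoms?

Hydrogens are implicit in SMILES; fill each atom to its normal valence:
  4 × C: no H
  3 × O: no H
  2 × C: 3 H each → 6
  2 × C: 1 H each → 2
  2 × Cl: no H
  1 × C: 2 H
  1 × F: no H
  1 × N: 1 H
  1 × O: 1 H
  Total hydrogens = 12.

12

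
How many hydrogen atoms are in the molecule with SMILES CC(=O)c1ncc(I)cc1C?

Hydrogens are implicit in SMILES; fill each atom to its normal valence:
  3 × C (aromatic): no H
  2 × C: 3 H each → 6
  2 × C (aromatic): 1 H each → 2
  1 × C: no H
  1 × I: no H
  1 × N (aromatic): no H
  1 × O: no H
  Total hydrogens = 8.

8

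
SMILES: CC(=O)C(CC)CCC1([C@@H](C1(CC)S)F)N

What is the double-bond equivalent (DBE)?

2

Molecular formula from the SMILES: C12H22FNOS.
DoU = (2C + 2 + N − H − X)/2 = (2·12 + 2 + 1 − 22 − 1)/2 = 4/2 = 2.
(Structurally: 1 ring(s) + 1 π bond(s) = 2.)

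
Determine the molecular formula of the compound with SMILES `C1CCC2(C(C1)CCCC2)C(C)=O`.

Heavy atoms from the SMILES: 12 C, 1 O.
Implicit hydrogens by atom environment:
  8 × C: 2 H each → 16
  2 × C: no H
  1 × C: 3 H
  1 × C: 1 H
  1 × O: no H
  Total hydrogens = 20.
Molecular formula: C12H20O

C12H20O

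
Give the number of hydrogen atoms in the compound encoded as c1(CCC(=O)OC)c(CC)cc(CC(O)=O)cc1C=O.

18

Hydrogens are implicit in SMILES; fill each atom to its normal valence:
  4 × C: 2 H each → 8
  4 × C (aromatic): no H
  4 × O: no H
  2 × C: 3 H each → 6
  2 × C (aromatic): 1 H each → 2
  2 × C: no H
  1 × C: 1 H
  1 × O: 1 H
  Total hydrogens = 18.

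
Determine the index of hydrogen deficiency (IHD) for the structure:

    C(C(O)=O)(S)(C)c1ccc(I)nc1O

Molecular formula from the SMILES: C8H8INO3S.
DoU = (2C + 2 + N − H − X)/2 = (2·8 + 2 + 1 − 8 − 1)/2 = 10/2 = 5.
(Structurally: 1 ring(s) + 4 π bond(s) = 5.)

5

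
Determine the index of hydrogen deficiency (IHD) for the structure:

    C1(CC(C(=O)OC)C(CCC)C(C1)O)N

2

Molecular formula from the SMILES: C11H21NO3.
DoU = (2C + 2 + N − H − X)/2 = (2·11 + 2 + 1 − 21 − 0)/2 = 4/2 = 2.
(Structurally: 1 ring(s) + 1 π bond(s) = 2.)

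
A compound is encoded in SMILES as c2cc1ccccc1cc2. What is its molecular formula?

C10H8

Heavy atoms from the SMILES: 10 C.
Implicit hydrogens by atom environment:
  8 × C (aromatic): 1 H each → 8
  2 × C (aromatic): no H
  Total hydrogens = 8.
Molecular formula: C10H8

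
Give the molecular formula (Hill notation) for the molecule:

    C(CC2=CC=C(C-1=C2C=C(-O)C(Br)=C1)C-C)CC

Heavy atoms from the SMILES: 1 Br, 16 C, 1 O.
Implicit hydrogens by atom environment:
  6 × C (aromatic): no H
  4 × C: 2 H each → 8
  4 × C (aromatic): 1 H each → 4
  2 × C: 3 H each → 6
  1 × Br: no H
  1 × O: 1 H
  Total hydrogens = 19.
Molecular formula: C16H19BrO

C16H19BrO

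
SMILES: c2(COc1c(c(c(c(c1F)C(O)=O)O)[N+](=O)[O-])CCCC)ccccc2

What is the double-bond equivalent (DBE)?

10

Molecular formula from the SMILES: C18H18FNO6.
DoU = (2C + 2 + N − H − X)/2 = (2·18 + 2 + 1 − 18 − 1)/2 = 20/2 = 10.
(Structurally: 2 ring(s) + 8 π bond(s) = 10.)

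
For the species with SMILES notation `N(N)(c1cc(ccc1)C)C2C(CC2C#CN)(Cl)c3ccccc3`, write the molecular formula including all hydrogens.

C19H20ClN3

Heavy atoms from the SMILES: 19 C, 1 Cl, 3 N.
Implicit hydrogens by atom environment:
  9 × C (aromatic): 1 H each → 9
  3 × C: no H
  3 × C (aromatic): no H
  2 × C: 1 H each → 2
  2 × N: 2 H each → 4
  1 × C: 3 H
  1 × C: 2 H
  1 × Cl: no H
  1 × N: no H
  Total hydrogens = 20.
Molecular formula: C19H20ClN3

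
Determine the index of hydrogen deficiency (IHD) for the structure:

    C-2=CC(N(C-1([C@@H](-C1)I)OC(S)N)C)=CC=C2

5

Molecular formula from the SMILES: C11H15IN2OS.
DoU = (2C + 2 + N − H − X)/2 = (2·11 + 2 + 2 − 15 − 1)/2 = 10/2 = 5.
(Structurally: 2 ring(s) + 3 π bond(s) = 5.)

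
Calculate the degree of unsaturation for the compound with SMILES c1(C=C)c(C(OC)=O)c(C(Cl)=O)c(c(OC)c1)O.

7

Molecular formula from the SMILES: C12H11ClO5.
DoU = (2C + 2 + N − H − X)/2 = (2·12 + 2 + 0 − 11 − 1)/2 = 14/2 = 7.
(Structurally: 1 ring(s) + 6 π bond(s) = 7.)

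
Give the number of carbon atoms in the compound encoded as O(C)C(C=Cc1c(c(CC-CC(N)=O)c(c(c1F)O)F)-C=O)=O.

15

The symbol for carbon appears 15 times in the SMILES. Lowercase c denotes aromatic carbon and counts toward C.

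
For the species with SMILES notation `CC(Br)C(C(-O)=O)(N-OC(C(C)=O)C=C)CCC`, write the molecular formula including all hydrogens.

C12H20BrNO4

Heavy atoms from the SMILES: 1 Br, 12 C, 1 N, 4 O.
Implicit hydrogens by atom environment:
  3 × C: 3 H each → 9
  3 × C: 2 H each → 6
  3 × C: 1 H each → 3
  3 × C: no H
  3 × O: no H
  1 × Br: no H
  1 × N: 1 H
  1 × O: 1 H
  Total hydrogens = 20.
Molecular formula: C12H20BrNO4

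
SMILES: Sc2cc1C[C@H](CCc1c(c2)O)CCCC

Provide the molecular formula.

Heavy atoms from the SMILES: 14 C, 1 O, 1 S.
Implicit hydrogens by atom environment:
  6 × C: 2 H each → 12
  4 × C (aromatic): no H
  2 × C (aromatic): 1 H each → 2
  1 × C: 3 H
  1 × C: 1 H
  1 × O: 1 H
  1 × S: 1 H
  Total hydrogens = 20.
Molecular formula: C14H20OS

C14H20OS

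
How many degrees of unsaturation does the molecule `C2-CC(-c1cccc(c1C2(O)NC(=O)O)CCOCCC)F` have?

Molecular formula from the SMILES: C16H22FNO4.
DoU = (2C + 2 + N − H − X)/2 = (2·16 + 2 + 1 − 22 − 1)/2 = 12/2 = 6.
(Structurally: 2 ring(s) + 4 π bond(s) = 6.)

6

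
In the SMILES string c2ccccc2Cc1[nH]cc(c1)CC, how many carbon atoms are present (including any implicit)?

The symbol for carbon appears 13 times in the SMILES. Lowercase c denotes aromatic carbon and counts toward C.

13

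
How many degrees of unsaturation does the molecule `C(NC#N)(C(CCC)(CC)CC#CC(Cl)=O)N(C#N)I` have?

7

Molecular formula from the SMILES: C13H16ClIN4O.
DoU = (2C + 2 + N − H − X)/2 = (2·13 + 2 + 4 − 16 − 2)/2 = 14/2 = 7.
(Structurally: 0 ring(s) + 7 π bond(s) = 7.)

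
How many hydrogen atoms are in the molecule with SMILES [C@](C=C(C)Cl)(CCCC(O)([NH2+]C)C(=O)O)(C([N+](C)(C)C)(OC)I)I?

29

Hydrogens are implicit in SMILES; fill each atom to its normal valence:
  6 × C: 3 H each → 18
  5 × C: no H
  3 × C: 2 H each → 6
  2 × I: no H
  2 × O: 1 H each → 2
  2 × O: no H
  1 × C: 1 H
  1 × Cl: no H
  1 × N (charge +1): 2 H
  1 × N (charge +1): no H
  Total hydrogens = 29.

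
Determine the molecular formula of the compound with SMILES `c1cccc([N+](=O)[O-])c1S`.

Heavy atoms from the SMILES: 6 C, 1 N, 2 O, 1 S.
Implicit hydrogens by atom environment:
  4 × C (aromatic): 1 H each → 4
  2 × C (aromatic): no H
  1 × N (charge +1): no H
  1 × O: no H
  1 × O (charge -1): no H
  1 × S: 1 H
  Total hydrogens = 5.
Molecular formula: C6H5NO2S

C6H5NO2S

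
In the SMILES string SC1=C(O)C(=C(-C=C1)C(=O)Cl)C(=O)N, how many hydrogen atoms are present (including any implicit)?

6

Hydrogens are implicit in SMILES; fill each atom to its normal valence:
  4 × C (aromatic): no H
  2 × C (aromatic): 1 H each → 2
  2 × C: no H
  2 × O: no H
  1 × Cl: no H
  1 × N: 2 H
  1 × O: 1 H
  1 × S: 1 H
  Total hydrogens = 6.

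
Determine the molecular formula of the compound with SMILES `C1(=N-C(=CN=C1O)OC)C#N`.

Heavy atoms from the SMILES: 6 C, 3 N, 2 O.
Implicit hydrogens by atom environment:
  3 × C (aromatic): no H
  2 × N (aromatic): no H
  1 × C: 3 H
  1 × C (aromatic): 1 H
  1 × C: no H
  1 × N: no H
  1 × O: 1 H
  1 × O: no H
  Total hydrogens = 5.
Molecular formula: C6H5N3O2

C6H5N3O2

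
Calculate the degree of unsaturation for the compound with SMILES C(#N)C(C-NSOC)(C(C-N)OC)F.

Molecular formula from the SMILES: C7H14FN3O2S.
DoU = (2C + 2 + N − H − X)/2 = (2·7 + 2 + 3 − 14 − 1)/2 = 4/2 = 2.
(Structurally: 0 ring(s) + 2 π bond(s) = 2.)

2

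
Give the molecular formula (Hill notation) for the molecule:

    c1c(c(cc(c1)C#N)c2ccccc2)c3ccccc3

C19H13N

Heavy atoms from the SMILES: 19 C, 1 N.
Implicit hydrogens by atom environment:
  13 × C (aromatic): 1 H each → 13
  5 × C (aromatic): no H
  1 × C: no H
  1 × N: no H
  Total hydrogens = 13.
Molecular formula: C19H13N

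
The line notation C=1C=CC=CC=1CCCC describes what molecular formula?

C10H14

Heavy atoms from the SMILES: 10 C.
Implicit hydrogens by atom environment:
  5 × C (aromatic): 1 H each → 5
  3 × C: 2 H each → 6
  1 × C: 3 H
  1 × C (aromatic): no H
  Total hydrogens = 14.
Molecular formula: C10H14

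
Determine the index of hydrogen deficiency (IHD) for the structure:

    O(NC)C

Molecular formula from the SMILES: C2H7NO.
DoU = (2C + 2 + N − H − X)/2 = (2·2 + 2 + 1 − 7 − 0)/2 = 0/2 = 0.
(Structurally: 0 ring(s) + 0 π bond(s) = 0.)

0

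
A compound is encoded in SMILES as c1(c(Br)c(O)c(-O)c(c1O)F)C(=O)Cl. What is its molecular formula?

Heavy atoms from the SMILES: 1 Br, 7 C, 1 Cl, 1 F, 4 O.
Implicit hydrogens by atom environment:
  6 × C (aromatic): no H
  3 × O: 1 H each → 3
  1 × Br: no H
  1 × C: no H
  1 × Cl: no H
  1 × F: no H
  1 × O: no H
  Total hydrogens = 3.
Molecular formula: C7H3BrClFO4

C7H3BrClFO4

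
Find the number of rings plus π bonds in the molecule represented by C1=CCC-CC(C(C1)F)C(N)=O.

3

Molecular formula from the SMILES: C9H14FNO.
DoU = (2C + 2 + N − H − X)/2 = (2·9 + 2 + 1 − 14 − 1)/2 = 6/2 = 3.
(Structurally: 1 ring(s) + 2 π bond(s) = 3.)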